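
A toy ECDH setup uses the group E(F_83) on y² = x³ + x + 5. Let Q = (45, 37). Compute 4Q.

(1, 67)

Repeated addition: build up to 4Q.
2Q: tangent at (45, 37): λ = (3·45² + 1)/(2·37) ≡ 17/74. 74⁻¹ ≡ 46 (mod 83), so λ ≡ 17·46 ≡ 35.
  x = λ² - 45 - 45 = 1225 - 90 ≡ 56; y = λ·(45 - 56) - 37 ≡ 76. → (56, 76)
3Q: (56, 76) + (45, 37). λ = (37 - 76)/(45 - 56) ≡ 44/72 mod 83. 72⁻¹ ≡ 15 (mod 83), so λ ≡ 79.
  x = λ² - 56 - 45 = 6241 - 101 ≡ 81; y = λ·(56 - 81) - 76 ≡ 24. → (81, 24)
4Q: (81, 24) + (45, 37). λ = (37 - 24)/(45 - 81) ≡ 13/47 mod 83. 47⁻¹ ≡ 53 (mod 83), so λ ≡ 25.
  x = λ² - 81 - 45 = 625 - 126 ≡ 1; y = λ·(81 - 1) - 24 ≡ 67. → (1, 67)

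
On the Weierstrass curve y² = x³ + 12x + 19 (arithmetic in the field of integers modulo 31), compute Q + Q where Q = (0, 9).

tangent at (0, 9): λ = (3·0² + 12)/(2·9) ≡ 12/18. 18⁻¹ ≡ 19 (mod 31), so λ ≡ 12·19 ≡ 11.
  x = λ² - 0 - 0 = 121 - 0 ≡ 28; y = λ·(0 - 28) - 9 ≡ 24. → (28, 24)

(28, 24)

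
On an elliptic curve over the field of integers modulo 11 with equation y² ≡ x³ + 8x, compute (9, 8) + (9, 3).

The two points share x = 9 and their y-coordinates satisfy 8 + 3 ≡ 0 (mod 11), so they are inverses. Their sum is O.

O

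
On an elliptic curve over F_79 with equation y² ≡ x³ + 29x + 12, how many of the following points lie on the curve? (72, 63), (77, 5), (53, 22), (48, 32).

(72, 63): 63² ≡ 19, rhs ≡ 19 → on.
(77, 5): 5² ≡ 25, rhs ≡ 25 → on.
(53, 22): 22² ≡ 10, rhs ≡ 10 → on.
(48, 32): 32² ≡ 76, rhs ≡ 53 → off.

3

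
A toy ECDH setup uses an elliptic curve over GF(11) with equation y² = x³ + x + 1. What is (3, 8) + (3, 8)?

tangent at (3, 8): λ = (3·3² + 1)/(2·8) ≡ 6/5. 5⁻¹ ≡ 9 (mod 11) since 5·9 = 45 ≡ 1, so λ ≡ 6·9 ≡ 10.
  x = λ² - 3 - 3 = 100 - 6 ≡ 6; y = λ·(3 - 6) - 8 ≡ 6. → (6, 6)

(6, 6)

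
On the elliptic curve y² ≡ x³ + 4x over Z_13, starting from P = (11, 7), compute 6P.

(0, 0)

Repeated addition: build up to 6P.
2P: tangent at (11, 7): λ = (3·11² + 4)/(2·7) ≡ 3/1. 1⁻¹ ≡ 1 (mod 13) since 1·1 = 1 ≡ 1, so λ ≡ 3·1 ≡ 3.
  x = λ² - 11 - 11 = 9 - 22 ≡ 0; y = λ·(11 - 0) - 7 ≡ 0. → (0, 0)
3P: (0, 0) + (11, 7). λ = (7 - 0)/(11 - 0) ≡ 7/11 mod 13. 11⁻¹ ≡ 6 (mod 13) since 11·6 = 66 ≡ 1, so λ ≡ 3.
  x = λ² - 0 - 11 = 9 - 11 ≡ 11; y = λ·(0 - 11) - 0 ≡ 6. → (11, 6)
4P: (11, 6) + (11, 7): same x and y₁ ≡ -y₂, so the sum is 𝒪.
5P: 𝒪 + (11, 7) = (11, 7) (identity).
6P: tangent at (11, 7): λ = (3·11² + 4)/(2·7) ≡ 3/1. 1⁻¹ ≡ 1 (mod 13) since 1·1 = 1 ≡ 1, so λ ≡ 3·1 ≡ 3.
  x = λ² - 11 - 11 = 9 - 22 ≡ 0; y = λ·(11 - 0) - 7 ≡ 0. → (0, 0)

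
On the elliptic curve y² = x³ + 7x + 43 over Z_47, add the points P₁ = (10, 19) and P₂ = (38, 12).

(10, 19) + (38, 12). λ = (12 - 19)/(38 - 10) ≡ 40/28 mod 47. 28⁻¹ ≡ 42 (mod 47), so λ ≡ 35.
  x = λ² - 10 - 38 = 1225 - 48 ≡ 2; y = λ·(10 - 2) - 19 ≡ 26. → (2, 26)

(2, 26)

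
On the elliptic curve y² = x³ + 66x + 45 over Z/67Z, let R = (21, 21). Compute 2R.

tangent at (21, 21): λ = (3·21² + 66)/(2·21) ≡ 49/42. 42⁻¹ ≡ 8 (mod 67), so λ ≡ 49·8 ≡ 57.
  x = λ² - 21 - 21 = 3249 - 42 ≡ 58; y = λ·(21 - 58) - 21 ≡ 14. → (58, 14)

(58, 14)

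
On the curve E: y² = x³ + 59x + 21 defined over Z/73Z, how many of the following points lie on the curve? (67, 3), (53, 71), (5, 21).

1

(67, 3): 3² ≡ 9, rhs ≡ 35 → off.
(53, 71): 71² ≡ 4, rhs ≡ 39 → off.
(5, 21): 21² ≡ 3, rhs ≡ 3 → on.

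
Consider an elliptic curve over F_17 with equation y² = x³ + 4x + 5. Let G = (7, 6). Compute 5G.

(7, 11)

Double-and-add on 5 = (101)₂. Start with G = (7, 6) for the leading 1-bit.
double: tangent at (7, 6): λ = (3·7² + 4)/(2·6) ≡ 15/12. 12⁻¹ ≡ 10 (mod 17) since 12·10 = 120 ≡ 1, so λ ≡ 15·10 ≡ 14.
  x = λ² - 7 - 7 = 196 - 14 ≡ 12; y = λ·(7 - 12) - 6 ≡ 9. → (12, 9)
double: tangent at (12, 9): λ = (3·12² + 4)/(2·9) ≡ 11/1. 1⁻¹ ≡ 1 (mod 17), so λ ≡ 11·1 ≡ 11.
  x = λ² - 12 - 12 = 121 - 24 ≡ 12; y = λ·(12 - 12) - 9 ≡ 8. → (12, 8)
add G: (12, 8) + (7, 6). λ = (6 - 8)/(7 - 12) ≡ 15/12 mod 17. 12⁻¹ ≡ 10 (mod 17) since 12·10 = 120 ≡ 1, so λ ≡ 14.
  x = λ² - 12 - 7 = 196 - 19 ≡ 7; y = λ·(12 - 7) - 8 ≡ 11. → (7, 11)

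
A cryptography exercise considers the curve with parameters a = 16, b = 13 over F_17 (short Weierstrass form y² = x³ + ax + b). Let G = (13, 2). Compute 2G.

tangent at (13, 2): λ = (3·13² + 16)/(2·2) ≡ 13/4. 4⁻¹ ≡ 13 (mod 17), so λ ≡ 13·13 ≡ 16.
  x = λ² - 13 - 13 = 256 - 26 ≡ 9; y = λ·(13 - 9) - 2 ≡ 11. → (9, 11)

(9, 11)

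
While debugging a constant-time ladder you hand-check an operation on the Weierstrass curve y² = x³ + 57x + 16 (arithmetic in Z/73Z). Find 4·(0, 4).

Write G = (0, 4).
Repeated addition: build up to 4G.
2G: tangent at (0, 4): λ = (3·0² + 57)/(2·4) ≡ 57/8. 8⁻¹ ≡ 64 (mod 73), so λ ≡ 57·64 ≡ 71.
  x = λ² - 0 - 0 = 5041 - 0 ≡ 4; y = λ·(0 - 4) - 4 ≡ 4. → (4, 4)
3G: (4, 4) + (0, 4). λ = (4 - 4)/(0 - 4) ≡ 0/69 mod 73. 69⁻¹ ≡ 18 (mod 73), so λ ≡ 0.
  x = λ² - 4 - 0 = 0 - 4 ≡ 69; y = λ·(4 - 69) - 4 ≡ 69. → (69, 69)
4G: (69, 69) + (0, 4). λ = (4 - 69)/(0 - 69) ≡ 8/4 mod 73. 4⁻¹ ≡ 55 (mod 73), so λ ≡ 2.
  x = λ² - 69 - 0 = 4 - 69 ≡ 8; y = λ·(69 - 8) - 69 ≡ 53. → (8, 53)

(8, 53)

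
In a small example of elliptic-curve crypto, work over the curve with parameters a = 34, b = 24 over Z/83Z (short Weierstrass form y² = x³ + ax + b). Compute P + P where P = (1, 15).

tangent at (1, 15): λ = (3·1² + 34)/(2·15) ≡ 37/30. 30⁻¹ ≡ 36 (mod 83) since 30·36 = 1080 ≡ 1, so λ ≡ 37·36 ≡ 4.
  x = λ² - 1 - 1 = 16 - 2 ≡ 14; y = λ·(1 - 14) - 15 ≡ 16. → (14, 16)

(14, 16)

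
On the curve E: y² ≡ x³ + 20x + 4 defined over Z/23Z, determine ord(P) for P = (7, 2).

10

2P: tangent at (7, 2): λ = (3·7² + 20)/(2·2) ≡ 6/4. 4⁻¹ ≡ 6 (mod 23), so λ ≡ 6·6 ≡ 13.
  x = λ² - 7 - 7 = 169 - 14 ≡ 17; y = λ·(7 - 17) - 2 ≡ 6. → (17, 6)
3P: (17, 6) + (7, 2). λ = (2 - 6)/(7 - 17) ≡ 19/13 mod 23. 13⁻¹ ≡ 16 (mod 23), so λ ≡ 5.
  x = λ² - 17 - 7 = 25 - 24 ≡ 1; y = λ·(17 - 1) - 6 ≡ 5. → (1, 5)
4P: (1, 5) + (7, 2). λ = (2 - 5)/(7 - 1) ≡ 20/6 mod 23. 6⁻¹ ≡ 4 (mod 23), so λ ≡ 11.
  x = λ² - 1 - 7 = 121 - 8 ≡ 21; y = λ·(1 - 21) - 5 ≡ 5. → (21, 5)
5P: (21, 5) + (7, 2). λ = (2 - 5)/(7 - 21) ≡ 20/9 mod 23. 9⁻¹ ≡ 18 (mod 23), so λ ≡ 15.
  x = λ² - 21 - 7 = 225 - 28 ≡ 13; y = λ·(21 - 13) - 5 ≡ 0. → (13, 0)
6P: (13, 0) + (7, 2). λ = (2 - 0)/(7 - 13) ≡ 2/17 mod 23. 17⁻¹ ≡ 19 (mod 23), so λ ≡ 15.
  x = λ² - 13 - 7 = 225 - 20 ≡ 21; y = λ·(13 - 21) - 0 ≡ 18. → (21, 18)
7P: (21, 18) + (7, 2). λ = (2 - 18)/(7 - 21) ≡ 7/9 mod 23. 9⁻¹ ≡ 18 (mod 23) since 9·18 = 162 ≡ 1, so λ ≡ 11.
  x = λ² - 21 - 7 = 121 - 28 ≡ 1; y = λ·(21 - 1) - 18 ≡ 18. → (1, 18)
8P: (1, 18) + (7, 2). λ = (2 - 18)/(7 - 1) ≡ 7/6 mod 23. 6⁻¹ ≡ 4 (mod 23), so λ ≡ 5.
  x = λ² - 1 - 7 = 25 - 8 ≡ 17; y = λ·(1 - 17) - 18 ≡ 17. → (17, 17)
9P: (17, 17) + (7, 2). λ = (2 - 17)/(7 - 17) ≡ 8/13 mod 23. 13⁻¹ ≡ 16 (mod 23) since 13·16 = 208 ≡ 1, so λ ≡ 13.
  x = λ² - 17 - 7 = 169 - 24 ≡ 7; y = λ·(17 - 7) - 17 ≡ 21. → (7, 21)
10P: (7, 21) + (7, 2): same x and y₁ ≡ -y₂, so the sum is ∞.
10P = ∞, so the order is 10.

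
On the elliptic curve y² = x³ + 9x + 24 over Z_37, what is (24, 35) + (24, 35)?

(17, 24)

tangent at (24, 35): λ = (3·24² + 9)/(2·35) ≡ 35/33. 33⁻¹ ≡ 9 (mod 37), so λ ≡ 35·9 ≡ 19.
  x = λ² - 24 - 24 = 361 - 48 ≡ 17; y = λ·(24 - 17) - 35 ≡ 24. → (17, 24)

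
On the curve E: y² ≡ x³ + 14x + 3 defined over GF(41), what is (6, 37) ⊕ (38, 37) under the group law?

(6, 37) + (38, 37). λ = (37 - 37)/(38 - 6) ≡ 0/32 mod 41. 32⁻¹ ≡ 9 (mod 41), so λ ≡ 0.
  x = λ² - 6 - 38 = 0 - 44 ≡ 38; y = λ·(6 - 38) - 37 ≡ 4. → (38, 4)

(38, 4)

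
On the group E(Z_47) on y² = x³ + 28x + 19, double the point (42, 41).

tangent at (42, 41): λ = (3·42² + 28)/(2·41) ≡ 9/35. 35⁻¹ ≡ 43 (mod 47), so λ ≡ 9·43 ≡ 11.
  x = λ² - 42 - 42 = 121 - 84 ≡ 37; y = λ·(42 - 37) - 41 ≡ 14. → (37, 14)

(37, 14)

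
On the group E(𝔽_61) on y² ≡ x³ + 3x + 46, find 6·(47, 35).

(24, 41)

Write P = (47, 35).
Double-and-add on 6 = (110)₂. Start with P = (47, 35) for the leading 1-bit.
double: tangent at (47, 35): λ = (3·47² + 3)/(2·35) ≡ 42/9. 9⁻¹ ≡ 34 (mod 61), so λ ≡ 42·34 ≡ 25.
  x = λ² - 47 - 47 = 625 - 94 ≡ 43; y = λ·(47 - 43) - 35 ≡ 4. → (43, 4)
add P: (43, 4) + (47, 35). λ = (35 - 4)/(47 - 43) ≡ 31/4 mod 61. 4⁻¹ ≡ 46 (mod 61), so λ ≡ 23.
  x = λ² - 43 - 47 = 529 - 90 ≡ 12; y = λ·(43 - 12) - 4 ≡ 38. → (12, 38)
double: tangent at (12, 38): λ = (3·12² + 3)/(2·38) ≡ 8/15. 15⁻¹ ≡ 57 (mod 61), so λ ≡ 8·57 ≡ 29.
  x = λ² - 12 - 12 = 841 - 24 ≡ 24; y = λ·(12 - 24) - 38 ≡ 41. → (24, 41)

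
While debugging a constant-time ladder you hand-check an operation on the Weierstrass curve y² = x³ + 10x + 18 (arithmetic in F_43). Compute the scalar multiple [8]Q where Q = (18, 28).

(19, 12)

Repeated addition: build up to 8Q.
2Q: tangent at (18, 28): λ = (3·18² + 10)/(2·28) ≡ 36/13. 13⁻¹ ≡ 10 (mod 43) since 13·10 = 130 ≡ 1, so λ ≡ 36·10 ≡ 16.
  x = λ² - 18 - 18 = 256 - 36 ≡ 5; y = λ·(18 - 5) - 28 ≡ 8. → (5, 8)
3Q: (5, 8) + (18, 28). λ = (28 - 8)/(18 - 5) ≡ 20/13 mod 43. 13⁻¹ ≡ 10 (mod 43), so λ ≡ 28.
  x = λ² - 5 - 18 = 784 - 23 ≡ 30; y = λ·(5 - 30) - 8 ≡ 23. → (30, 23)
4Q: (30, 23) + (18, 28). λ = (28 - 23)/(18 - 30) ≡ 5/31 mod 43. 31⁻¹ ≡ 25 (mod 43), so λ ≡ 39.
  x = λ² - 30 - 18 = 1521 - 48 ≡ 11; y = λ·(30 - 11) - 23 ≡ 30. → (11, 30)
5Q: (11, 30) + (18, 28). λ = (28 - 30)/(18 - 11) ≡ 41/7 mod 43. 7⁻¹ ≡ 37 (mod 43) since 7·37 = 259 ≡ 1, so λ ≡ 12.
  x = λ² - 11 - 18 = 144 - 29 ≡ 29; y = λ·(11 - 29) - 30 ≡ 12. → (29, 12)
6Q: (29, 12) + (18, 28). λ = (28 - 12)/(18 - 29) ≡ 16/32 mod 43. 32⁻¹ ≡ 39 (mod 43), so λ ≡ 22.
  x = λ² - 29 - 18 = 484 - 47 ≡ 7; y = λ·(29 - 7) - 12 ≡ 42. → (7, 42)
7Q: (7, 42) + (18, 28). λ = (28 - 42)/(18 - 7) ≡ 29/11 mod 43. 11⁻¹ ≡ 4 (mod 43) since 11·4 = 44 ≡ 1, so λ ≡ 30.
  x = λ² - 7 - 18 = 900 - 25 ≡ 15; y = λ·(7 - 15) - 42 ≡ 19. → (15, 19)
8Q: (15, 19) + (18, 28). λ = (28 - 19)/(18 - 15) ≡ 9/3 mod 43. 3⁻¹ ≡ 29 (mod 43), so λ ≡ 3.
  x = λ² - 15 - 18 = 9 - 33 ≡ 19; y = λ·(15 - 19) - 19 ≡ 12. → (19, 12)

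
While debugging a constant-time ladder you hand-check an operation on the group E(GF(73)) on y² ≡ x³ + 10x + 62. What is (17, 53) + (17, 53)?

tangent at (17, 53): λ = (3·17² + 10)/(2·53) ≡ 1/33. 33⁻¹ ≡ 31 (mod 73), so λ ≡ 1·31 ≡ 31.
  x = λ² - 17 - 17 = 961 - 34 ≡ 51; y = λ·(17 - 51) - 53 ≡ 61. → (51, 61)

(51, 61)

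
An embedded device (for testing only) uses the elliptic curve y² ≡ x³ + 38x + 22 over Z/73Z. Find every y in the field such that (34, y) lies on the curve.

x³ + 38x + 22 = 40618 ≡ 30 (mod 73).
30 is a non-residue mod 73; no y exists.

none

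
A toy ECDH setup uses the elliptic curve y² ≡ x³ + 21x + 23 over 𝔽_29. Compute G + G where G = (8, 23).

(0, 9)

tangent at (8, 23): λ = (3·8² + 21)/(2·23) ≡ 10/17. 17⁻¹ ≡ 12 (mod 29), so λ ≡ 10·12 ≡ 4.
  x = λ² - 8 - 8 = 16 - 16 ≡ 0; y = λ·(8 - 0) - 23 ≡ 9. → (0, 9)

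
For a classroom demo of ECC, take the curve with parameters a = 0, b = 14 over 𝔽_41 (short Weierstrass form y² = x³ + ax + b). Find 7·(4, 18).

Write P = (4, 18).
Repeated addition: build up to 7P.
2P: tangent at (4, 18): λ = (3·4² + 0)/(2·18) ≡ 7/36. 36⁻¹ ≡ 8 (mod 41), so λ ≡ 7·8 ≡ 15.
  x = λ² - 4 - 4 = 225 - 8 ≡ 12; y = λ·(4 - 12) - 18 ≡ 26. → (12, 26)
3P: (12, 26) + (4, 18). λ = (18 - 26)/(4 - 12) ≡ 33/33 mod 41. 33⁻¹ ≡ 5 (mod 41), so λ ≡ 1.
  x = λ² - 12 - 4 = 1 - 16 ≡ 26; y = λ·(12 - 26) - 26 ≡ 1. → (26, 1)
4P: (26, 1) + (4, 18). λ = (18 - 1)/(4 - 26) ≡ 17/19 mod 41. 19⁻¹ ≡ 13 (mod 41), so λ ≡ 16.
  x = λ² - 26 - 4 = 256 - 30 ≡ 21; y = λ·(26 - 21) - 1 ≡ 38. → (21, 38)
5P: (21, 38) + (4, 18). λ = (18 - 38)/(4 - 21) ≡ 21/24 mod 41. 24⁻¹ ≡ 12 (mod 41), so λ ≡ 6.
  x = λ² - 21 - 4 = 36 - 25 ≡ 11; y = λ·(21 - 11) - 38 ≡ 22. → (11, 22)
6P: (11, 22) + (4, 18). λ = (18 - 22)/(4 - 11) ≡ 37/34 mod 41. 34⁻¹ ≡ 35 (mod 41), so λ ≡ 24.
  x = λ² - 11 - 4 = 576 - 15 ≡ 28; y = λ·(11 - 28) - 22 ≡ 21. → (28, 21)
7P: (28, 21) + (4, 18). λ = (18 - 21)/(4 - 28) ≡ 38/17 mod 41. 17⁻¹ ≡ 29 (mod 41) since 17·29 = 493 ≡ 1, so λ ≡ 36.
  x = λ² - 28 - 4 = 1296 - 32 ≡ 34; y = λ·(28 - 34) - 21 ≡ 9. → (34, 9)

(34, 9)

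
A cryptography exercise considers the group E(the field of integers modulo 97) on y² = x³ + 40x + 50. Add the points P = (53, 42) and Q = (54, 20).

(53, 42) + (54, 20). λ = (20 - 42)/(54 - 53) ≡ 75/1 mod 97. 1⁻¹ ≡ 1 (mod 97), so λ ≡ 75.
  x = λ² - 53 - 54 = 5625 - 107 ≡ 86; y = λ·(53 - 86) - 42 ≡ 5. → (86, 5)

(86, 5)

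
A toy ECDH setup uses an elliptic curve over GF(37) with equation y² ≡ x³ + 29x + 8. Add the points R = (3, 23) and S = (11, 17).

(12, 30)

(3, 23) + (11, 17). λ = (17 - 23)/(11 - 3) ≡ 31/8 mod 37. 8⁻¹ ≡ 14 (mod 37) since 8·14 = 112 ≡ 1, so λ ≡ 27.
  x = λ² - 3 - 11 = 729 - 14 ≡ 12; y = λ·(3 - 12) - 23 ≡ 30. → (12, 30)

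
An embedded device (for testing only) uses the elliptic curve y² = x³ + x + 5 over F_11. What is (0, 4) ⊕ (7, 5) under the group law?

(2, 2)

(0, 4) + (7, 5). λ = (5 - 4)/(7 - 0) ≡ 1/7 mod 11. 7⁻¹ ≡ 8 (mod 11) since 7·8 = 56 ≡ 1, so λ ≡ 8.
  x = λ² - 0 - 7 = 64 - 7 ≡ 2; y = λ·(0 - 2) - 4 ≡ 2. → (2, 2)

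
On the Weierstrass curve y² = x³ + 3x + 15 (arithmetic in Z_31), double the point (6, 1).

tangent at (6, 1): λ = (3·6² + 3)/(2·1) ≡ 18/2. 2⁻¹ ≡ 16 (mod 31) since 2·16 = 32 ≡ 1, so λ ≡ 18·16 ≡ 9.
  x = λ² - 6 - 6 = 81 - 12 ≡ 7; y = λ·(6 - 7) - 1 ≡ 21. → (7, 21)

(7, 21)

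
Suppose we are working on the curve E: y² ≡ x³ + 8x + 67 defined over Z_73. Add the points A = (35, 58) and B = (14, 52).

(36, 46)

(35, 58) + (14, 52). λ = (52 - 58)/(14 - 35) ≡ 67/52 mod 73. 52⁻¹ ≡ 66 (mod 73) since 52·66 = 3432 ≡ 1, so λ ≡ 42.
  x = λ² - 35 - 14 = 1764 - 49 ≡ 36; y = λ·(35 - 36) - 58 ≡ 46. → (36, 46)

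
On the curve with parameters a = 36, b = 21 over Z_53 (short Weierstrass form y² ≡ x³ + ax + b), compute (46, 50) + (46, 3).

The two points share x = 46 and their y-coordinates satisfy 50 + 3 ≡ 0 (mod 53), so they are inverses. Their sum is the point at infinity.

O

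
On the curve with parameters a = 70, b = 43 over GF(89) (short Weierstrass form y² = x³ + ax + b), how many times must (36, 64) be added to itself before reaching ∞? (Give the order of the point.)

2P: tangent at (36, 64): λ = (3·36² + 70)/(2·64) ≡ 42/39. 39⁻¹ ≡ 16 (mod 89), so λ ≡ 42·16 ≡ 49.
  x = λ² - 36 - 36 = 2401 - 72 ≡ 15; y = λ·(36 - 15) - 64 ≡ 75. → (15, 75)
3P: (15, 75) + (36, 64). λ = (64 - 75)/(36 - 15) ≡ 78/21 mod 89. 21⁻¹ ≡ 17 (mod 89) since 21·17 = 357 ≡ 1, so λ ≡ 80.
  x = λ² - 15 - 36 = 6400 - 51 ≡ 30; y = λ·(15 - 30) - 75 ≡ 60. → (30, 60)
4P: (30, 60) + (36, 64). λ = (64 - 60)/(36 - 30) ≡ 4/6 mod 89. 6⁻¹ ≡ 15 (mod 89), so λ ≡ 60.
  x = λ² - 30 - 36 = 3600 - 66 ≡ 63; y = λ·(30 - 63) - 60 ≡ 7. → (63, 7)
5P: (63, 7) + (36, 64). λ = (64 - 7)/(36 - 63) ≡ 57/62 mod 89. 62⁻¹ ≡ 56 (mod 89), so λ ≡ 77.
  x = λ² - 63 - 36 = 5929 - 99 ≡ 45; y = λ·(63 - 45) - 7 ≡ 44. → (45, 44)
6P: (45, 44) + (36, 64). λ = (64 - 44)/(36 - 45) ≡ 20/80 mod 89. 80⁻¹ ≡ 79 (mod 89), so λ ≡ 67.
  x = λ² - 45 - 36 = 4489 - 81 ≡ 47; y = λ·(45 - 47) - 44 ≡ 0. → (47, 0)
7P: (47, 0) + (36, 64). λ = (64 - 0)/(36 - 47) ≡ 64/78 mod 89. 78⁻¹ ≡ 8 (mod 89) since 78·8 = 624 ≡ 1, so λ ≡ 67.
  x = λ² - 47 - 36 = 4489 - 83 ≡ 45; y = λ·(47 - 45) - 0 ≡ 45. → (45, 45)
8P: (45, 45) + (36, 64). λ = (64 - 45)/(36 - 45) ≡ 19/80 mod 89. 80⁻¹ ≡ 79 (mod 89) since 80·79 = 6320 ≡ 1, so λ ≡ 77.
  x = λ² - 45 - 36 = 5929 - 81 ≡ 63; y = λ·(45 - 63) - 45 ≡ 82. → (63, 82)
9P: (63, 82) + (36, 64). λ = (64 - 82)/(36 - 63) ≡ 71/62 mod 89. 62⁻¹ ≡ 56 (mod 89), so λ ≡ 60.
  x = λ² - 63 - 36 = 3600 - 99 ≡ 30; y = λ·(63 - 30) - 82 ≡ 29. → (30, 29)
10P: (30, 29) + (36, 64). λ = (64 - 29)/(36 - 30) ≡ 35/6 mod 89. 6⁻¹ ≡ 15 (mod 89) since 6·15 = 90 ≡ 1, so λ ≡ 80.
  x = λ² - 30 - 36 = 6400 - 66 ≡ 15; y = λ·(30 - 15) - 29 ≡ 14. → (15, 14)
11P: (15, 14) + (36, 64). λ = (64 - 14)/(36 - 15) ≡ 50/21 mod 89. 21⁻¹ ≡ 17 (mod 89) since 21·17 = 357 ≡ 1, so λ ≡ 49.
  x = λ² - 15 - 36 = 2401 - 51 ≡ 36; y = λ·(15 - 36) - 14 ≡ 25. → (36, 25)
12P: (36, 25) + (36, 64): same x and y₁ ≡ -y₂, so the sum is ∞.
12P = ∞, so the order is 12.

12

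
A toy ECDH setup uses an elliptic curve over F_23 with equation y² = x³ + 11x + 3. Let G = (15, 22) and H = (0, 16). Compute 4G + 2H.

(14, 7)

First 4G:
Repeated addition: build up to 4G.
2G: tangent at (15, 22): λ = (3·15² + 11)/(2·22) ≡ 19/21. 21⁻¹ ≡ 11 (mod 23), so λ ≡ 19·11 ≡ 2.
  x = λ² - 15 - 15 = 4 - 30 ≡ 20; y = λ·(15 - 20) - 22 ≡ 14. → (20, 14)
3G: (20, 14) + (15, 22). λ = (22 - 14)/(15 - 20) ≡ 8/18 mod 23. 18⁻¹ ≡ 9 (mod 23), so λ ≡ 3.
  x = λ² - 20 - 15 = 9 - 35 ≡ 20; y = λ·(20 - 20) - 14 ≡ 9. → (20, 9)
4G: (20, 9) + (15, 22). λ = (22 - 9)/(15 - 20) ≡ 13/18 mod 23. 18⁻¹ ≡ 9 (mod 23) since 18·9 = 162 ≡ 1, so λ ≡ 2.
  x = λ² - 20 - 15 = 4 - 35 ≡ 15; y = λ·(20 - 15) - 9 ≡ 1. → (15, 1)
4G = (15, 1).
Next 2H:
Repeated addition: build up to 2H.
2H: tangent at (0, 16): λ = (3·0² + 11)/(2·16) ≡ 11/9. 9⁻¹ ≡ 18 (mod 23) since 9·18 = 162 ≡ 1, so λ ≡ 11·18 ≡ 14.
  x = λ² - 0 - 0 = 196 - 0 ≡ 12; y = λ·(0 - 12) - 16 ≡ 0. → (12, 0)
2H = (12, 0).
Finally 4G + 2H:
(15, 1) + (12, 0). λ = (0 - 1)/(12 - 15) ≡ 22/20 mod 23. 20⁻¹ ≡ 15 (mod 23), so λ ≡ 8.
  x = λ² - 15 - 12 = 64 - 27 ≡ 14; y = λ·(15 - 14) - 1 ≡ 7. → (14, 7)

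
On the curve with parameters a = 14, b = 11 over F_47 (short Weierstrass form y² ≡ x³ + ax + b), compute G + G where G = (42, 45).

tangent at (42, 45): λ = (3·42² + 14)/(2·45) ≡ 42/43. 43⁻¹ ≡ 35 (mod 47), so λ ≡ 42·35 ≡ 13.
  x = λ² - 42 - 42 = 169 - 84 ≡ 38; y = λ·(42 - 38) - 45 ≡ 7. → (38, 7)

(38, 7)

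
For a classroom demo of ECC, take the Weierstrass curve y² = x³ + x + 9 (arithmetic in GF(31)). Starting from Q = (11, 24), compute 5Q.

Double-and-add on 5 = (101)₂. Start with Q = (11, 24) for the leading 1-bit.
double: tangent at (11, 24): λ = (3·11² + 1)/(2·24) ≡ 23/17. 17⁻¹ ≡ 11 (mod 31), so λ ≡ 23·11 ≡ 5.
  x = λ² - 11 - 11 = 25 - 22 ≡ 3; y = λ·(11 - 3) - 24 ≡ 16. → (3, 16)
double: tangent at (3, 16): λ = (3·3² + 1)/(2·16) ≡ 28/1. 1⁻¹ ≡ 1 (mod 31) since 1·1 = 1 ≡ 1, so λ ≡ 28·1 ≡ 28.
  x = λ² - 3 - 3 = 784 - 6 ≡ 3; y = λ·(3 - 3) - 16 ≡ 15. → (3, 15)
add Q: (3, 15) + (11, 24). λ = (24 - 15)/(11 - 3) ≡ 9/8 mod 31. 8⁻¹ ≡ 4 (mod 31), so λ ≡ 5.
  x = λ² - 3 - 11 = 25 - 14 ≡ 11; y = λ·(3 - 11) - 15 ≡ 7. → (11, 7)

(11, 7)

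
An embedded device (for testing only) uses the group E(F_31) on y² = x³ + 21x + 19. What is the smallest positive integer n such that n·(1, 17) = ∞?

2P: tangent at (1, 17): λ = (3·1² + 21)/(2·17) ≡ 24/3. 3⁻¹ ≡ 21 (mod 31), so λ ≡ 24·21 ≡ 8.
  x = λ² - 1 - 1 = 64 - 2 ≡ 0; y = λ·(1 - 0) - 17 ≡ 22. → (0, 22)
3P: (0, 22) + (1, 17). λ = (17 - 22)/(1 - 0) ≡ 26/1 mod 31. 1⁻¹ ≡ 1 (mod 31) since 1·1 = 1 ≡ 1, so λ ≡ 26.
  x = λ² - 0 - 1 = 676 - 1 ≡ 24; y = λ·(0 - 24) - 22 ≡ 5. → (24, 5)
4P: (24, 5) + (1, 17). λ = (17 - 5)/(1 - 24) ≡ 12/8 mod 31. 8⁻¹ ≡ 4 (mod 31) since 8·4 = 32 ≡ 1, so λ ≡ 17.
  x = λ² - 24 - 1 = 289 - 25 ≡ 16; y = λ·(24 - 16) - 5 ≡ 7. → (16, 7)
5P: (16, 7) + (1, 17). λ = (17 - 7)/(1 - 16) ≡ 10/16 mod 31. 16⁻¹ ≡ 2 (mod 31) since 16·2 = 32 ≡ 1, so λ ≡ 20.
  x = λ² - 16 - 1 = 400 - 17 ≡ 11; y = λ·(16 - 11) - 7 ≡ 0. → (11, 0)
6P: (11, 0) + (1, 17). λ = (17 - 0)/(1 - 11) ≡ 17/21 mod 31. 21⁻¹ ≡ 3 (mod 31), so λ ≡ 20.
  x = λ² - 11 - 1 = 400 - 12 ≡ 16; y = λ·(11 - 16) - 0 ≡ 24. → (16, 24)
7P: (16, 24) + (1, 17). λ = (17 - 24)/(1 - 16) ≡ 24/16 mod 31. 16⁻¹ ≡ 2 (mod 31), so λ ≡ 17.
  x = λ² - 16 - 1 = 289 - 17 ≡ 24; y = λ·(16 - 24) - 24 ≡ 26. → (24, 26)
8P: (24, 26) + (1, 17). λ = (17 - 26)/(1 - 24) ≡ 22/8 mod 31. 8⁻¹ ≡ 4 (mod 31) since 8·4 = 32 ≡ 1, so λ ≡ 26.
  x = λ² - 24 - 1 = 676 - 25 ≡ 0; y = λ·(24 - 0) - 26 ≡ 9. → (0, 9)
9P: (0, 9) + (1, 17). λ = (17 - 9)/(1 - 0) ≡ 8/1 mod 31. 1⁻¹ ≡ 1 (mod 31), so λ ≡ 8.
  x = λ² - 0 - 1 = 64 - 1 ≡ 1; y = λ·(0 - 1) - 9 ≡ 14. → (1, 14)
10P: (1, 14) + (1, 17): same x and y₁ ≡ -y₂, so the sum is ∞.
10P = ∞, so the order is 10.

10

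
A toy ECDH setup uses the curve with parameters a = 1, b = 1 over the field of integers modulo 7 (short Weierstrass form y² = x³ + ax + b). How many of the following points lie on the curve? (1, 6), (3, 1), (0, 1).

(1, 6): 6² ≡ 1, rhs ≡ 3 → off.
(3, 1): 1² ≡ 1, rhs ≡ 3 → off.
(0, 1): 1² ≡ 1, rhs ≡ 1 → on.

1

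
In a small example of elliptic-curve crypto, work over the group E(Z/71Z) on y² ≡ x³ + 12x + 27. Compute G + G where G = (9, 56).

tangent at (9, 56): λ = (3·9² + 12)/(2·56) ≡ 42/41. 41⁻¹ ≡ 26 (mod 71), so λ ≡ 42·26 ≡ 27.
  x = λ² - 9 - 9 = 729 - 18 ≡ 1; y = λ·(9 - 1) - 56 ≡ 18. → (1, 18)

(1, 18)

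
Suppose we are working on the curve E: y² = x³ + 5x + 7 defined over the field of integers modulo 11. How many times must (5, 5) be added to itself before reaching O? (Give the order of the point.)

8

2P: tangent at (5, 5): λ = (3·5² + 5)/(2·5) ≡ 3/10. 10⁻¹ ≡ 10 (mod 11), so λ ≡ 3·10 ≡ 8.
  x = λ² - 5 - 5 = 64 - 10 ≡ 10; y = λ·(5 - 10) - 5 ≡ 10. → (10, 10)
3P: (10, 10) + (5, 5). λ = (5 - 10)/(5 - 10) ≡ 6/6 mod 11. 6⁻¹ ≡ 2 (mod 11), so λ ≡ 1.
  x = λ² - 10 - 5 = 1 - 15 ≡ 8; y = λ·(10 - 8) - 10 ≡ 3. → (8, 3)
4P: (8, 3) + (5, 5). λ = (5 - 3)/(5 - 8) ≡ 2/8 mod 11. 8⁻¹ ≡ 7 (mod 11) since 8·7 = 56 ≡ 1, so λ ≡ 3.
  x = λ² - 8 - 5 = 9 - 13 ≡ 7; y = λ·(8 - 7) - 3 ≡ 0. → (7, 0)
5P: (7, 0) + (5, 5). λ = (5 - 0)/(5 - 7) ≡ 5/9 mod 11. 9⁻¹ ≡ 5 (mod 11) since 9·5 = 45 ≡ 1, so λ ≡ 3.
  x = λ² - 7 - 5 = 9 - 12 ≡ 8; y = λ·(7 - 8) - 0 ≡ 8. → (8, 8)
6P: (8, 8) + (5, 5). λ = (5 - 8)/(5 - 8) ≡ 8/8 mod 11. 8⁻¹ ≡ 7 (mod 11), so λ ≡ 1.
  x = λ² - 8 - 5 = 1 - 13 ≡ 10; y = λ·(8 - 10) - 8 ≡ 1. → (10, 1)
7P: (10, 1) + (5, 5). λ = (5 - 1)/(5 - 10) ≡ 4/6 mod 11. 6⁻¹ ≡ 2 (mod 11), so λ ≡ 8.
  x = λ² - 10 - 5 = 64 - 15 ≡ 5; y = λ·(10 - 5) - 1 ≡ 6. → (5, 6)
8P: (5, 6) + (5, 5): same x and y₁ ≡ -y₂, so the sum is O.
8P = O, so the order is 8.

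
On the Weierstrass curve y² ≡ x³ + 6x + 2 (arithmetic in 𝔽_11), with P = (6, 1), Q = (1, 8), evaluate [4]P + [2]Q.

First 4P:
Double-and-add on 4 = (100)₂. Start with P = (6, 1) for the leading 1-bit.
double: tangent at (6, 1): λ = (3·6² + 6)/(2·1) ≡ 4/2. 2⁻¹ ≡ 6 (mod 11) since 2·6 = 12 ≡ 1, so λ ≡ 4·6 ≡ 2.
  x = λ² - 6 - 6 = 4 - 12 ≡ 3; y = λ·(6 - 3) - 1 ≡ 5. → (3, 5)
double: tangent at (3, 5): λ = (3·3² + 6)/(2·5) ≡ 0/10. 10⁻¹ ≡ 10 (mod 11), so λ ≡ 0·10 ≡ 0.
  x = λ² - 3 - 3 = 0 - 6 ≡ 5; y = λ·(3 - 5) - 5 ≡ 6. → (5, 6)
4P = (5, 6).
Next 2Q:
Repeated addition: build up to 2Q.
2Q: tangent at (1, 8): λ = (3·1² + 6)/(2·8) ≡ 9/5. 5⁻¹ ≡ 9 (mod 11), so λ ≡ 9·9 ≡ 4.
  x = λ² - 1 - 1 = 16 - 2 ≡ 3; y = λ·(1 - 3) - 8 ≡ 6. → (3, 6)
2Q = (3, 6).
Finally 4P + 2Q:
(5, 6) + (3, 6). λ = (6 - 6)/(3 - 5) ≡ 0/9 mod 11. 9⁻¹ ≡ 5 (mod 11) since 9·5 = 45 ≡ 1, so λ ≡ 0.
  x = λ² - 5 - 3 = 0 - 8 ≡ 3; y = λ·(5 - 3) - 6 ≡ 5. → (3, 5)

(3, 5)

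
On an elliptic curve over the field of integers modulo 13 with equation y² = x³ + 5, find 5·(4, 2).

(4, 2)

Write P = (4, 2).
Repeated addition: build up to 5P.
2P: tangent at (4, 2): λ = (3·4² + 0)/(2·2) ≡ 9/4. 4⁻¹ ≡ 10 (mod 13), so λ ≡ 9·10 ≡ 12.
  x = λ² - 4 - 4 = 144 - 8 ≡ 6; y = λ·(4 - 6) - 2 ≡ 0. → (6, 0)
3P: (6, 0) + (4, 2). λ = (2 - 0)/(4 - 6) ≡ 2/11 mod 13. 11⁻¹ ≡ 6 (mod 13), so λ ≡ 12.
  x = λ² - 6 - 4 = 144 - 10 ≡ 4; y = λ·(6 - 4) - 0 ≡ 11. → (4, 11)
4P: (4, 11) + (4, 2): same x and y₁ ≡ -y₂, so the sum is 𝒪.
5P: 𝒪 + (4, 2) = (4, 2) (identity).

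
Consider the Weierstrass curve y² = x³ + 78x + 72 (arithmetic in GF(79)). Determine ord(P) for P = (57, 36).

2P: tangent at (57, 36): λ = (3·57² + 78)/(2·36) ≡ 29/72. 72⁻¹ ≡ 45 (mod 79), so λ ≡ 29·45 ≡ 41.
  x = λ² - 57 - 57 = 1681 - 114 ≡ 66; y = λ·(57 - 66) - 36 ≡ 69. → (66, 69)
3P: (66, 69) + (57, 36). λ = (36 - 69)/(57 - 66) ≡ 46/70 mod 79. 70⁻¹ ≡ 35 (mod 79) since 70·35 = 2450 ≡ 1, so λ ≡ 30.
  x = λ² - 66 - 57 = 900 - 123 ≡ 66; y = λ·(66 - 66) - 69 ≡ 10. → (66, 10)
4P: (66, 10) + (57, 36). λ = (36 - 10)/(57 - 66) ≡ 26/70 mod 79. 70⁻¹ ≡ 35 (mod 79), so λ ≡ 41.
  x = λ² - 66 - 57 = 1681 - 123 ≡ 57; y = λ·(66 - 57) - 10 ≡ 43. → (57, 43)
5P: (57, 43) + (57, 36): same x and y₁ ≡ -y₂, so the sum is 𝒪.
5P = 𝒪, so the order is 5.

5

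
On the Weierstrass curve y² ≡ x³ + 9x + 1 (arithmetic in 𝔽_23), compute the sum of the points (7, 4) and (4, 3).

(7, 19)

(7, 4) + (4, 3). λ = (3 - 4)/(4 - 7) ≡ 22/20 mod 23. 20⁻¹ ≡ 15 (mod 23) since 20·15 = 300 ≡ 1, so λ ≡ 8.
  x = λ² - 7 - 4 = 64 - 11 ≡ 7; y = λ·(7 - 7) - 4 ≡ 19. → (7, 19)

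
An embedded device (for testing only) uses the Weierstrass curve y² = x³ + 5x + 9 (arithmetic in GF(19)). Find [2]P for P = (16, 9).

(4, 6)

tangent at (16, 9): λ = (3·16² + 5)/(2·9) ≡ 13/18. 18⁻¹ ≡ 18 (mod 19), so λ ≡ 13·18 ≡ 6.
  x = λ² - 16 - 16 = 36 - 32 ≡ 4; y = λ·(16 - 4) - 9 ≡ 6. → (4, 6)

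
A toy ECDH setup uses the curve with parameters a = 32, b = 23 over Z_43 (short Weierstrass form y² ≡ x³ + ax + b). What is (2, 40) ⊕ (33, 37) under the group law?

(2, 40) + (33, 37). λ = (37 - 40)/(33 - 2) ≡ 40/31 mod 43. 31⁻¹ ≡ 25 (mod 43), so λ ≡ 11.
  x = λ² - 2 - 33 = 121 - 35 ≡ 0; y = λ·(2 - 0) - 40 ≡ 25. → (0, 25)

(0, 25)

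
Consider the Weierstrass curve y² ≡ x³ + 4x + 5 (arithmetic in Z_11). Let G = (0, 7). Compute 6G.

(3, 0)

Double-and-add on 6 = (110)₂. Start with G = (0, 7) for the leading 1-bit.
double: tangent at (0, 7): λ = (3·0² + 4)/(2·7) ≡ 4/3. 3⁻¹ ≡ 4 (mod 11), so λ ≡ 4·4 ≡ 5.
  x = λ² - 0 - 0 = 25 - 0 ≡ 3; y = λ·(0 - 3) - 7 ≡ 0. → (3, 0)
add G: (3, 0) + (0, 7). λ = (7 - 0)/(0 - 3) ≡ 7/8 mod 11. 8⁻¹ ≡ 7 (mod 11) since 8·7 = 56 ≡ 1, so λ ≡ 5.
  x = λ² - 3 - 0 = 25 - 3 ≡ 0; y = λ·(3 - 0) - 0 ≡ 4. → (0, 4)
double: tangent at (0, 4): λ = (3·0² + 4)/(2·4) ≡ 4/8. 8⁻¹ ≡ 7 (mod 11) since 8·7 = 56 ≡ 1, so λ ≡ 4·7 ≡ 6.
  x = λ² - 0 - 0 = 36 - 0 ≡ 3; y = λ·(0 - 3) - 4 ≡ 0. → (3, 0)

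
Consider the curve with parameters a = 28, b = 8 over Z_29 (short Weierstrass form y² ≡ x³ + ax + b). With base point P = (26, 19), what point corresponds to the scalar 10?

(25, 21)

Repeated addition: build up to 10P.
2P: tangent at (26, 19): λ = (3·26² + 28)/(2·19) ≡ 26/9. 9⁻¹ ≡ 13 (mod 29), so λ ≡ 26·13 ≡ 19.
  x = λ² - 26 - 26 = 361 - 52 ≡ 19; y = λ·(26 - 19) - 19 ≡ 27. → (19, 27)
3P: (19, 27) + (26, 19). λ = (19 - 27)/(26 - 19) ≡ 21/7 mod 29. 7⁻¹ ≡ 25 (mod 29), so λ ≡ 3.
  x = λ² - 19 - 26 = 9 - 45 ≡ 22; y = λ·(19 - 22) - 27 ≡ 22. → (22, 22)
4P: (22, 22) + (26, 19). λ = (19 - 22)/(26 - 22) ≡ 26/4 mod 29. 4⁻¹ ≡ 22 (mod 29), so λ ≡ 21.
  x = λ² - 22 - 26 = 441 - 48 ≡ 16; y = λ·(22 - 16) - 22 ≡ 17. → (16, 17)
5P: (16, 17) + (26, 19). λ = (19 - 17)/(26 - 16) ≡ 2/10 mod 29. 10⁻¹ ≡ 3 (mod 29), so λ ≡ 6.
  x = λ² - 16 - 26 = 36 - 42 ≡ 23; y = λ·(16 - 23) - 17 ≡ 28. → (23, 28)
6P: (23, 28) + (26, 19). λ = (19 - 28)/(26 - 23) ≡ 20/3 mod 29. 3⁻¹ ≡ 10 (mod 29), so λ ≡ 26.
  x = λ² - 23 - 26 = 676 - 49 ≡ 18; y = λ·(23 - 18) - 28 ≡ 15. → (18, 15)
7P: (18, 15) + (26, 19). λ = (19 - 15)/(26 - 18) ≡ 4/8 mod 29. 8⁻¹ ≡ 11 (mod 29), so λ ≡ 15.
  x = λ² - 18 - 26 = 225 - 44 ≡ 7; y = λ·(18 - 7) - 15 ≡ 5. → (7, 5)
8P: (7, 5) + (26, 19). λ = (19 - 5)/(26 - 7) ≡ 14/19 mod 29. 19⁻¹ ≡ 26 (mod 29), so λ ≡ 16.
  x = λ² - 7 - 26 = 256 - 33 ≡ 20; y = λ·(7 - 20) - 5 ≡ 19. → (20, 19)
9P: (20, 19) + (26, 19). λ = (19 - 19)/(26 - 20) ≡ 0/6 mod 29. 6⁻¹ ≡ 5 (mod 29), so λ ≡ 0.
  x = λ² - 20 - 26 = 0 - 46 ≡ 12; y = λ·(20 - 12) - 19 ≡ 10. → (12, 10)
10P: (12, 10) + (26, 19). λ = (19 - 10)/(26 - 12) ≡ 9/14 mod 29. 14⁻¹ ≡ 27 (mod 29), so λ ≡ 11.
  x = λ² - 12 - 26 = 121 - 38 ≡ 25; y = λ·(12 - 25) - 10 ≡ 21. → (25, 21)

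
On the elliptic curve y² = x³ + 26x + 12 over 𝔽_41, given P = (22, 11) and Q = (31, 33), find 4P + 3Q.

First 4P:
Repeated addition: build up to 4P.
2P: tangent at (22, 11): λ = (3·22² + 26)/(2·11) ≡ 2/22. 22⁻¹ ≡ 28 (mod 41) since 22·28 = 616 ≡ 1, so λ ≡ 2·28 ≡ 15.
  x = λ² - 22 - 22 = 225 - 44 ≡ 17; y = λ·(22 - 17) - 11 ≡ 23. → (17, 23)
3P: (17, 23) + (22, 11). λ = (11 - 23)/(22 - 17) ≡ 29/5 mod 41. 5⁻¹ ≡ 33 (mod 41), so λ ≡ 14.
  x = λ² - 17 - 22 = 196 - 39 ≡ 34; y = λ·(17 - 34) - 23 ≡ 26. → (34, 26)
4P: (34, 26) + (22, 11). λ = (11 - 26)/(22 - 34) ≡ 26/29 mod 41. 29⁻¹ ≡ 17 (mod 41) since 29·17 = 493 ≡ 1, so λ ≡ 32.
  x = λ² - 34 - 22 = 1024 - 56 ≡ 25; y = λ·(34 - 25) - 26 ≡ 16. → (25, 16)
4P = (25, 16).
Next 3Q:
Repeated addition: build up to 3Q.
2Q: tangent at (31, 33): λ = (3·31² + 26)/(2·33) ≡ 39/25. 25⁻¹ ≡ 23 (mod 41) since 25·23 = 575 ≡ 1, so λ ≡ 39·23 ≡ 36.
  x = λ² - 31 - 31 = 1296 - 62 ≡ 4; y = λ·(31 - 4) - 33 ≡ 37. → (4, 37)
3Q: (4, 37) + (31, 33). λ = (33 - 37)/(31 - 4) ≡ 37/27 mod 41. 27⁻¹ ≡ 38 (mod 41), so λ ≡ 12.
  x = λ² - 4 - 31 = 144 - 35 ≡ 27; y = λ·(4 - 27) - 37 ≡ 15. → (27, 15)
3Q = (27, 15).
Finally 4P + 3Q:
(25, 16) + (27, 15). λ = (15 - 16)/(27 - 25) ≡ 40/2 mod 41. 2⁻¹ ≡ 21 (mod 41) since 2·21 = 42 ≡ 1, so λ ≡ 20.
  x = λ² - 25 - 27 = 400 - 52 ≡ 20; y = λ·(25 - 20) - 16 ≡ 2. → (20, 2)

(20, 2)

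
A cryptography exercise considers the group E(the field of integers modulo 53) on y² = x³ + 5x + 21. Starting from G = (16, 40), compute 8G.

Repeated addition: build up to 8G.
2G: tangent at (16, 40): λ = (3·16² + 5)/(2·40) ≡ 31/27. 27⁻¹ ≡ 2 (mod 53), so λ ≡ 31·2 ≡ 9.
  x = λ² - 16 - 16 = 81 - 32 ≡ 49; y = λ·(16 - 49) - 40 ≡ 34. → (49, 34)
3G: (49, 34) + (16, 40). λ = (40 - 34)/(16 - 49) ≡ 6/20 mod 53. 20⁻¹ ≡ 8 (mod 53) since 20·8 = 160 ≡ 1, so λ ≡ 48.
  x = λ² - 49 - 16 = 2304 - 65 ≡ 13; y = λ·(49 - 13) - 34 ≡ 51. → (13, 51)
4G: (13, 51) + (16, 40). λ = (40 - 51)/(16 - 13) ≡ 42/3 mod 53. 3⁻¹ ≡ 18 (mod 53) since 3·18 = 54 ≡ 1, so λ ≡ 14.
  x = λ² - 13 - 16 = 196 - 29 ≡ 8; y = λ·(13 - 8) - 51 ≡ 19. → (8, 19)
5G: (8, 19) + (16, 40). λ = (40 - 19)/(16 - 8) ≡ 21/8 mod 53. 8⁻¹ ≡ 20 (mod 53) since 8·20 = 160 ≡ 1, so λ ≡ 49.
  x = λ² - 8 - 16 = 2401 - 24 ≡ 45; y = λ·(8 - 45) - 19 ≡ 23. → (45, 23)
6G: (45, 23) + (16, 40). λ = (40 - 23)/(16 - 45) ≡ 17/24 mod 53. 24⁻¹ ≡ 42 (mod 53) since 24·42 = 1008 ≡ 1, so λ ≡ 25.
  x = λ² - 45 - 16 = 625 - 61 ≡ 34; y = λ·(45 - 34) - 23 ≡ 40. → (34, 40)
7G: (34, 40) + (16, 40). λ = (40 - 40)/(16 - 34) ≡ 0/35 mod 53. 35⁻¹ ≡ 50 (mod 53), so λ ≡ 0.
  x = λ² - 34 - 16 = 0 - 50 ≡ 3; y = λ·(34 - 3) - 40 ≡ 13. → (3, 13)
8G: (3, 13) + (16, 40). λ = (40 - 13)/(16 - 3) ≡ 27/13 mod 53. 13⁻¹ ≡ 49 (mod 53) since 13·49 = 637 ≡ 1, so λ ≡ 51.
  x = λ² - 3 - 16 = 2601 - 19 ≡ 38; y = λ·(3 - 38) - 13 ≡ 4. → (38, 4)

(38, 4)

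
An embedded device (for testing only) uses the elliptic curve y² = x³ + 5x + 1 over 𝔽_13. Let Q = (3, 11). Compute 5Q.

(3, 11)

Double-and-add on 5 = (101)₂. Start with Q = (3, 11) for the leading 1-bit.
double: tangent at (3, 11): λ = (3·3² + 5)/(2·11) ≡ 6/9. 9⁻¹ ≡ 3 (mod 13) since 9·3 = 27 ≡ 1, so λ ≡ 6·3 ≡ 5.
  x = λ² - 3 - 3 = 25 - 6 ≡ 6; y = λ·(3 - 6) - 11 ≡ 0. → (6, 0)
double: (6, 0) + (6, 0): same x and y₁ ≡ -y₂, so the sum is ∞.
add Q: ∞ + (3, 11) = (3, 11) (identity).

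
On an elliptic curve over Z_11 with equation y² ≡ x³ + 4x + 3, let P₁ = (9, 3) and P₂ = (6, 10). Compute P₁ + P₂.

(9, 3) + (6, 10). λ = (10 - 3)/(6 - 9) ≡ 7/8 mod 11. 8⁻¹ ≡ 7 (mod 11), so λ ≡ 5.
  x = λ² - 9 - 6 = 25 - 15 ≡ 10; y = λ·(9 - 10) - 3 ≡ 3. → (10, 3)

(10, 3)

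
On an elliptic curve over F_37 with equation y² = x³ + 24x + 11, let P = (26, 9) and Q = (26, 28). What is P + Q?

O

The two points share x = 26 and their y-coordinates satisfy 9 + 28 ≡ 0 (mod 37), so they are inverses. Their sum is 𝒪.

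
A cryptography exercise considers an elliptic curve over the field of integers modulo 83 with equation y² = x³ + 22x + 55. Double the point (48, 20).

tangent at (48, 20): λ = (3·48² + 22)/(2·20) ≡ 45/40. 40⁻¹ ≡ 27 (mod 83) since 40·27 = 1080 ≡ 1, so λ ≡ 45·27 ≡ 53.
  x = λ² - 48 - 48 = 2809 - 96 ≡ 57; y = λ·(48 - 57) - 20 ≡ 1. → (57, 1)

(57, 1)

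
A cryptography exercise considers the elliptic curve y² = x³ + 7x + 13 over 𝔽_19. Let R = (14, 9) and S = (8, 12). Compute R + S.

(2, 4)

(14, 9) + (8, 12). λ = (12 - 9)/(8 - 14) ≡ 3/13 mod 19. 13⁻¹ ≡ 3 (mod 19) since 13·3 = 39 ≡ 1, so λ ≡ 9.
  x = λ² - 14 - 8 = 81 - 22 ≡ 2; y = λ·(14 - 2) - 9 ≡ 4. → (2, 4)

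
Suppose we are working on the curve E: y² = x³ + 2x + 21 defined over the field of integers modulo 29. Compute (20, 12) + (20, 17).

The two points share x = 20 and their y-coordinates satisfy 12 + 17 ≡ 0 (mod 29), so they are inverses. Their sum is 𝒪.

O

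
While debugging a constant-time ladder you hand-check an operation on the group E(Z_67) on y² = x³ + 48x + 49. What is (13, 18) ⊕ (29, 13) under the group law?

(62, 35)

(13, 18) + (29, 13). λ = (13 - 18)/(29 - 13) ≡ 62/16 mod 67. 16⁻¹ ≡ 21 (mod 67), so λ ≡ 29.
  x = λ² - 13 - 29 = 841 - 42 ≡ 62; y = λ·(13 - 62) - 18 ≡ 35. → (62, 35)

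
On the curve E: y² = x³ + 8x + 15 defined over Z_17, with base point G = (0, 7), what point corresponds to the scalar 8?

O

Repeated addition: build up to 8G.
2G: tangent at (0, 7): λ = (3·0² + 8)/(2·7) ≡ 8/14. 14⁻¹ ≡ 11 (mod 17), so λ ≡ 8·11 ≡ 3.
  x = λ² - 0 - 0 = 9 - 0 ≡ 9; y = λ·(0 - 9) - 7 ≡ 0. → (9, 0)
3G: (9, 0) + (0, 7). λ = (7 - 0)/(0 - 9) ≡ 7/8 mod 17. 8⁻¹ ≡ 15 (mod 17) since 8·15 = 120 ≡ 1, so λ ≡ 3.
  x = λ² - 9 - 0 = 9 - 9 ≡ 0; y = λ·(9 - 0) - 0 ≡ 10. → (0, 10)
4G: (0, 10) + (0, 7): same x and y₁ ≡ -y₂, so the sum is O.
5G: O + (0, 7) = (0, 7) (identity).
6G: tangent at (0, 7): λ = (3·0² + 8)/(2·7) ≡ 8/14. 14⁻¹ ≡ 11 (mod 17) since 14·11 = 154 ≡ 1, so λ ≡ 8·11 ≡ 3.
  x = λ² - 0 - 0 = 9 - 0 ≡ 9; y = λ·(0 - 9) - 7 ≡ 0. → (9, 0)
7G: (9, 0) + (0, 7). λ = (7 - 0)/(0 - 9) ≡ 7/8 mod 17. 8⁻¹ ≡ 15 (mod 17), so λ ≡ 3.
  x = λ² - 9 - 0 = 9 - 9 ≡ 0; y = λ·(9 - 0) - 0 ≡ 10. → (0, 10)
8G: (0, 10) + (0, 7): same x and y₁ ≡ -y₂, so the sum is O.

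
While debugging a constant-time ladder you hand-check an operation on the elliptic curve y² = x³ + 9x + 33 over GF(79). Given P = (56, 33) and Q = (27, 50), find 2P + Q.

(35, 22)

First 2P:
Repeated addition: build up to 2P.
2P: tangent at (56, 33): λ = (3·56² + 9)/(2·33) ≡ 16/66. 66⁻¹ ≡ 6 (mod 79), so λ ≡ 16·6 ≡ 17.
  x = λ² - 56 - 56 = 289 - 112 ≡ 19; y = λ·(56 - 19) - 33 ≡ 43. → (19, 43)
2P = (19, 43).
Finally 2P + Q:
(19, 43) + (27, 50). λ = (50 - 43)/(27 - 19) ≡ 7/8 mod 79. 8⁻¹ ≡ 10 (mod 79), so λ ≡ 70.
  x = λ² - 19 - 27 = 4900 - 46 ≡ 35; y = λ·(19 - 35) - 43 ≡ 22. → (35, 22)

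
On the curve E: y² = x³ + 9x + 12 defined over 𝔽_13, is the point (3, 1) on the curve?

yes

y² = 1² ≡ 1; x³ + 9x + 12 = 66 ≡ 1 (mod 13). 1 = 1.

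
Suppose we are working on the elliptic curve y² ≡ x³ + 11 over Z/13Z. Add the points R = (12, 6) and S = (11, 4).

(7, 4)

(12, 6) + (11, 4). λ = (4 - 6)/(11 - 12) ≡ 11/12 mod 13. 12⁻¹ ≡ 12 (mod 13) since 12·12 = 144 ≡ 1, so λ ≡ 2.
  x = λ² - 12 - 11 = 4 - 23 ≡ 7; y = λ·(12 - 7) - 6 ≡ 4. → (7, 4)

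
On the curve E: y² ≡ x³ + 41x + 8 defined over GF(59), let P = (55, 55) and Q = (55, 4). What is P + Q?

The two points share x = 55 and their y-coordinates satisfy 55 + 4 ≡ 0 (mod 59), so they are inverses. Their sum is 𝒪.

O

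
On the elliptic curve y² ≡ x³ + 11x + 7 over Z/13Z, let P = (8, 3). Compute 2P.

(6, 4)

tangent at (8, 3): λ = (3·8² + 11)/(2·3) ≡ 8/6. 6⁻¹ ≡ 11 (mod 13) since 6·11 = 66 ≡ 1, so λ ≡ 8·11 ≡ 10.
  x = λ² - 8 - 8 = 100 - 16 ≡ 6; y = λ·(8 - 6) - 3 ≡ 4. → (6, 4)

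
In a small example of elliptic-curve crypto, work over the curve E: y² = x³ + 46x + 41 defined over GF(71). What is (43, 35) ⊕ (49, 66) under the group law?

(55, 45)

(43, 35) + (49, 66). λ = (66 - 35)/(49 - 43) ≡ 31/6 mod 71. 6⁻¹ ≡ 12 (mod 71), so λ ≡ 17.
  x = λ² - 43 - 49 = 289 - 92 ≡ 55; y = λ·(43 - 55) - 35 ≡ 45. → (55, 45)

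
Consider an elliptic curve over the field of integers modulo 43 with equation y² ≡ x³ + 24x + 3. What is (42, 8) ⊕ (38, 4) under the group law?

(7, 27)

(42, 8) + (38, 4). λ = (4 - 8)/(38 - 42) ≡ 39/39 mod 43. 39⁻¹ ≡ 32 (mod 43) since 39·32 = 1248 ≡ 1, so λ ≡ 1.
  x = λ² - 42 - 38 = 1 - 80 ≡ 7; y = λ·(42 - 7) - 8 ≡ 27. → (7, 27)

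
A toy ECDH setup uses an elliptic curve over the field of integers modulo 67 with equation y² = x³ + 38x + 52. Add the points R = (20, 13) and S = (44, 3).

(39, 34)

(20, 13) + (44, 3). λ = (3 - 13)/(44 - 20) ≡ 57/24 mod 67. 24⁻¹ ≡ 14 (mod 67), so λ ≡ 61.
  x = λ² - 20 - 44 = 3721 - 64 ≡ 39; y = λ·(20 - 39) - 13 ≡ 34. → (39, 34)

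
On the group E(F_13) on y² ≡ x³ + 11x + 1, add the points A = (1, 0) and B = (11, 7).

(5, 5)

(1, 0) + (11, 7). λ = (7 - 0)/(11 - 1) ≡ 7/10 mod 13. 10⁻¹ ≡ 4 (mod 13) since 10·4 = 40 ≡ 1, so λ ≡ 2.
  x = λ² - 1 - 11 = 4 - 12 ≡ 5; y = λ·(1 - 5) - 0 ≡ 5. → (5, 5)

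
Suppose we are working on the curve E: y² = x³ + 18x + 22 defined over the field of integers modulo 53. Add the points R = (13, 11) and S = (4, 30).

(13, 11) + (4, 30). λ = (30 - 11)/(4 - 13) ≡ 19/44 mod 53. 44⁻¹ ≡ 47 (mod 53) since 44·47 = 2068 ≡ 1, so λ ≡ 45.
  x = λ² - 13 - 4 = 2025 - 17 ≡ 47; y = λ·(13 - 47) - 11 ≡ 49. → (47, 49)

(47, 49)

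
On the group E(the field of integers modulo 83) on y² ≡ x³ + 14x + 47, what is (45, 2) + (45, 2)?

(70, 18)

tangent at (45, 2): λ = (3·45² + 14)/(2·2) ≡ 30/4. 4⁻¹ ≡ 21 (mod 83), so λ ≡ 30·21 ≡ 49.
  x = λ² - 45 - 45 = 2401 - 90 ≡ 70; y = λ·(45 - 70) - 2 ≡ 18. → (70, 18)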